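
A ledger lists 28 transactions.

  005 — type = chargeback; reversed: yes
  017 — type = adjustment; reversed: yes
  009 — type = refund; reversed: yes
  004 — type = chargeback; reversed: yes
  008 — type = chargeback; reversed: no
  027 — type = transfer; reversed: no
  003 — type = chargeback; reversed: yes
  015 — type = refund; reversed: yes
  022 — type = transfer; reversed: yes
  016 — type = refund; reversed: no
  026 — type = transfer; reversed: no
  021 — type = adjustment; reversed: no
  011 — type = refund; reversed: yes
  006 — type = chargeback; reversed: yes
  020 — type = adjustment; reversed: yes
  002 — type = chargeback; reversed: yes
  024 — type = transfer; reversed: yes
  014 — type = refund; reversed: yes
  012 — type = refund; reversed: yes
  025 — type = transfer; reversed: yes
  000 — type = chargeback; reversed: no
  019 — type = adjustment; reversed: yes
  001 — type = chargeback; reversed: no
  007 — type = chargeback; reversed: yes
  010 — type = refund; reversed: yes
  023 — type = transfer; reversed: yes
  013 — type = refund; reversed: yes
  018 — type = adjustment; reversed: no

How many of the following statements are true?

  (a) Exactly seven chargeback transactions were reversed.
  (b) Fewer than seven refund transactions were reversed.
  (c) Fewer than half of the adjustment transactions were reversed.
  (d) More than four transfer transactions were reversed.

0

(a) chargeback: |A| = 9, |A ∩ B| = 6; needs |A ∩ B| = 7 — false.
(b) refund: |A| = 8, |A ∩ B| = 7; needs |A ∩ B| < 7 — false.
(c) adjustment: |A| = 5, |A ∩ B| = 3; needs |A ∩ B| < |A ∖ B| — false.
(d) transfer: |A| = 6, |A ∩ B| = 4; needs |A ∩ B| > 4 — false.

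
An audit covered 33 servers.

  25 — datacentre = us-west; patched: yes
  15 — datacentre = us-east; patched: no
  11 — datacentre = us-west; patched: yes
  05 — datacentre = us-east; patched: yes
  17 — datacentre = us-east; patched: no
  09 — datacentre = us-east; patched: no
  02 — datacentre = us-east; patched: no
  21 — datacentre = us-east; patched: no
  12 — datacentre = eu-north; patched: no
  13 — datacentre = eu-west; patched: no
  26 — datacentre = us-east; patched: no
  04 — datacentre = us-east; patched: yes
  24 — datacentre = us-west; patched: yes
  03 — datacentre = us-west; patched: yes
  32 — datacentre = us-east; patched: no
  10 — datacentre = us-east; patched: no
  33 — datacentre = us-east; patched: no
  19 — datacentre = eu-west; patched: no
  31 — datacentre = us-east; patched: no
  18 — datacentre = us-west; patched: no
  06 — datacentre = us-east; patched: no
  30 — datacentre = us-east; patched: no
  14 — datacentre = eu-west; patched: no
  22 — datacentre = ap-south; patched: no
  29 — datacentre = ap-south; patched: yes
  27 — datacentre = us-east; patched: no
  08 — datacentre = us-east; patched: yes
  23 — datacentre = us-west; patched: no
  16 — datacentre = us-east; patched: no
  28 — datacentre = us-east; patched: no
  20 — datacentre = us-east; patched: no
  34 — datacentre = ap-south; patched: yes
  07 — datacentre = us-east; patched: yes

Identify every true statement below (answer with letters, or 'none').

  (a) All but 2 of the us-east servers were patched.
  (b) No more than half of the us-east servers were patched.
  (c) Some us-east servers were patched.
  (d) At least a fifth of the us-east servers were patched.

(b), (c), (d)

|A| = 20, |A ∩ B| = 4, |A ∖ B| = 16.
(a) |A ∖ B| = 2: fails.
(b) |A ∩ B| ≤ |A ∖ B|: holds.
(c) A ∩ B ≠ ∅ (|A ∩ B| ≥ 1): holds.
(d) |A ∩ B| / |A| ≥ 1/5: holds.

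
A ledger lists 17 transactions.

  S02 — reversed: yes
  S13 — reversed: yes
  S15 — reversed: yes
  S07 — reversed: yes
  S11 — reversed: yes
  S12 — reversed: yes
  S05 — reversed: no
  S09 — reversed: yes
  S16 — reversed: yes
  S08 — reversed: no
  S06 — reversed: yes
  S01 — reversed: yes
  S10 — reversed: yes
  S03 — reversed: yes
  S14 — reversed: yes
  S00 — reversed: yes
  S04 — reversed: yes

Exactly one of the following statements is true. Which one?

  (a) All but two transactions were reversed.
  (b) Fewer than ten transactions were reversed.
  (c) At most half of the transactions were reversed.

(a)

|A| = 17, |A ∩ B| = 15, |A ∖ B| = 2.
(a) requires |A ∖ B| = 2: true.
(b) requires |A ∩ B| < 10: false.
(c) requires |A ∩ B| ≤ |A ∖ B|: false.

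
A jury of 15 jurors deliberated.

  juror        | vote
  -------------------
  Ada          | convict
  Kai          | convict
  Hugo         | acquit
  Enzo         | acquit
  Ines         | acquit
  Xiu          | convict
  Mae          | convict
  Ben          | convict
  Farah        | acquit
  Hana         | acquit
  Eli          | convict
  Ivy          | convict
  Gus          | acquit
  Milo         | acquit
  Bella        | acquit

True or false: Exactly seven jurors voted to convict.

True

Truth condition: |A ∩ B| = 7.
|A| = 15, |A ∩ B| = 7, |A ∖ B| = 8.
|A ∩ B| = 7, so the statement is true.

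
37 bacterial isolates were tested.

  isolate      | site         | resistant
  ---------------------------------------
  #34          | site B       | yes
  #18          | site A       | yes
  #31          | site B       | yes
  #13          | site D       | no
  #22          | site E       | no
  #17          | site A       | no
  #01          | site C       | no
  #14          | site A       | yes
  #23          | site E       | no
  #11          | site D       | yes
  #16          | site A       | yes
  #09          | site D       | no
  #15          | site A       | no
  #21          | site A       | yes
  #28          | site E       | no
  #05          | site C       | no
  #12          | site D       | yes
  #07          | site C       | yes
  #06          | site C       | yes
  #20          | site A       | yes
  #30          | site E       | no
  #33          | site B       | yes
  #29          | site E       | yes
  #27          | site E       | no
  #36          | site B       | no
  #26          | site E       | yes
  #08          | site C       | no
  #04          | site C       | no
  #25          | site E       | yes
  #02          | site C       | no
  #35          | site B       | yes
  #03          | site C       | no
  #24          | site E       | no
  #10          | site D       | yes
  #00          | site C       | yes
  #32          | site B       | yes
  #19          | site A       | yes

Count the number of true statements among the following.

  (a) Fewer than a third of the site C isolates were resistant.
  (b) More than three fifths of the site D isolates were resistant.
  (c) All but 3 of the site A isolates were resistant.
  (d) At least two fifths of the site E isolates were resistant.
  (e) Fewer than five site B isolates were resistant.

0

(a) site C: |A| = 9, |A ∩ B| = 3; needs |A ∩ B| / |A| < 1/3 — false.
(b) site D: |A| = 5, |A ∩ B| = 3; needs |A ∩ B| / |A| > 3/5 — false.
(c) site A: |A| = 8, |A ∩ B| = 6; needs |A ∖ B| = 3 — false.
(d) site E: |A| = 9, |A ∩ B| = 3; needs |A ∩ B| / |A| ≥ 2/5 — false.
(e) site B: |A| = 6, |A ∩ B| = 5; needs |A ∩ B| < 5 — false.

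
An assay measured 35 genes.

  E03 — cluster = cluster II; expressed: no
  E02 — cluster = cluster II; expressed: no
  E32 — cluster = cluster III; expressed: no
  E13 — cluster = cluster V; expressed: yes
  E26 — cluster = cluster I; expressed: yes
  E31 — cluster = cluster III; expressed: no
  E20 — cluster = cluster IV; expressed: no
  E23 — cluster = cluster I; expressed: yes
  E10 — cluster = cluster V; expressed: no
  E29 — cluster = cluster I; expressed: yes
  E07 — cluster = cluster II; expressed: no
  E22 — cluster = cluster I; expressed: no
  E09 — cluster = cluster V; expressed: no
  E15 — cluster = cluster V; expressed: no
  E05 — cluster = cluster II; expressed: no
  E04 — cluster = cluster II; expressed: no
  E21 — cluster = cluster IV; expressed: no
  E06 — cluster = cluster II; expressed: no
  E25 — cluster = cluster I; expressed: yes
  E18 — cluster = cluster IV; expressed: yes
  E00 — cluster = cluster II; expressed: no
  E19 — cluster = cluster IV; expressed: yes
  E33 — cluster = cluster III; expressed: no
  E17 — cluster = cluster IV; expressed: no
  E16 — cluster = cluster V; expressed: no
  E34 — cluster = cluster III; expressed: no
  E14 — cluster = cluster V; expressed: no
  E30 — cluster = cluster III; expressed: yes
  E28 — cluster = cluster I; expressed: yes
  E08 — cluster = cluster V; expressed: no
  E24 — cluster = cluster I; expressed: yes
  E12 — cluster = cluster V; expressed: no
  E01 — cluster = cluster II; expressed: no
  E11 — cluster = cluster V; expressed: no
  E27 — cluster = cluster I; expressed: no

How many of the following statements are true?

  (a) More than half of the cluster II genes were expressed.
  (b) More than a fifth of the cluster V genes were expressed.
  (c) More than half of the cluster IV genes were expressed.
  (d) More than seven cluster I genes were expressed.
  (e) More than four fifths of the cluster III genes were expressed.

0

(a) cluster II: |A| = 8, |A ∩ B| = 0; needs |A ∩ B| > |A ∖ B| — false.
(b) cluster V: |A| = 9, |A ∩ B| = 1; needs |A ∩ B| / |A| > 1/5 — false.
(c) cluster IV: |A| = 5, |A ∩ B| = 2; needs |A ∩ B| > |A ∖ B| — false.
(d) cluster I: |A| = 8, |A ∩ B| = 6; needs |A ∩ B| > 7 — false.
(e) cluster III: |A| = 5, |A ∩ B| = 1; needs |A ∩ B| / |A| > 4/5 — false.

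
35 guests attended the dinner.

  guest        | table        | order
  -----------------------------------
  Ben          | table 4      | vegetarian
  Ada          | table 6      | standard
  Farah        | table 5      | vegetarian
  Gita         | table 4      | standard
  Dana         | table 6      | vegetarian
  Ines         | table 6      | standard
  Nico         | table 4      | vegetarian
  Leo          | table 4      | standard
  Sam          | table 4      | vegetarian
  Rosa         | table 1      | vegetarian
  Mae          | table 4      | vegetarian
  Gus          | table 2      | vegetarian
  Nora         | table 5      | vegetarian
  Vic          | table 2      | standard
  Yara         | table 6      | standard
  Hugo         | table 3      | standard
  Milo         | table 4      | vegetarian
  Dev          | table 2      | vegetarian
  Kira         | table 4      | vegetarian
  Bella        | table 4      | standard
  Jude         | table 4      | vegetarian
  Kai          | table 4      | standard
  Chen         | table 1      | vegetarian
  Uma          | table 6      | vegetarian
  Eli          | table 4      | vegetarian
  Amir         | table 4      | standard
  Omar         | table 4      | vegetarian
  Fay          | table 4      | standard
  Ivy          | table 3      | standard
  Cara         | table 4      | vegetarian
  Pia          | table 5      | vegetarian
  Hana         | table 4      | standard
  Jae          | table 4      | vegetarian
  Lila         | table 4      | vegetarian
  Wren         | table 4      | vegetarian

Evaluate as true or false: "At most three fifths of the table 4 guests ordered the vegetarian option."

The determiner here denotes the relation: |A ∩ B| / |A| ≤ 3/5.
|A| = 20, |A ∩ B| = 13, |A ∖ B| = 7.
|A ∩ B|/|A| = 13/20, so the statement is false.

False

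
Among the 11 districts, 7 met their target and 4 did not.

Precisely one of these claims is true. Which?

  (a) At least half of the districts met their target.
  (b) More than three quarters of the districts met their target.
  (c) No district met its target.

(a)

|A| = 11, |A ∩ B| = 7, |A ∖ B| = 4.
(a) requires |A ∩ B| ≥ |A ∖ B|: true.
(b) requires |A ∩ B| / |A| > 3/4: false.
(c) requires A ∩ B = ∅ (|A ∩ B| = 0): false.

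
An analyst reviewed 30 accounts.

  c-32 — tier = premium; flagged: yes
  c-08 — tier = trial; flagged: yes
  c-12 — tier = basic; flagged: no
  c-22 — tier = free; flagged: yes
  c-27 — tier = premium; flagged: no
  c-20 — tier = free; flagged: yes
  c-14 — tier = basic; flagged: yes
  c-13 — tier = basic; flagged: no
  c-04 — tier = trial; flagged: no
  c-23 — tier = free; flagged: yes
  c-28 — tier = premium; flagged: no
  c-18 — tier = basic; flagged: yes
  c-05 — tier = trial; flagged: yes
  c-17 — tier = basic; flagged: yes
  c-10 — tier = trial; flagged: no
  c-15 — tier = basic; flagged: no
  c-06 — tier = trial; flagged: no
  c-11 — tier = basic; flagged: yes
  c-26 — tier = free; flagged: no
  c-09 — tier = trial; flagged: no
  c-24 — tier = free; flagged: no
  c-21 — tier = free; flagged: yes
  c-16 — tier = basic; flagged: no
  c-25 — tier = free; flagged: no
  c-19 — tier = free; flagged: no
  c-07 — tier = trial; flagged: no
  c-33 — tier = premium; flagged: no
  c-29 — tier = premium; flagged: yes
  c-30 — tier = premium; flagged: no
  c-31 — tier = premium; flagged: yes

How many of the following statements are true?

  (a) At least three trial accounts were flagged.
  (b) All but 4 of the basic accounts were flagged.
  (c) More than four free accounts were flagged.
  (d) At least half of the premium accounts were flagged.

(a) trial: |A| = 7, |A ∩ B| = 2; needs |A ∩ B| ≥ 3 — false.
(b) basic: |A| = 8, |A ∩ B| = 4; needs |A ∖ B| = 4 — true.
(c) free: |A| = 8, |A ∩ B| = 4; needs |A ∩ B| > 4 — false.
(d) premium: |A| = 7, |A ∩ B| = 3; needs |A ∩ B| ≥ |A ∖ B| — false.

1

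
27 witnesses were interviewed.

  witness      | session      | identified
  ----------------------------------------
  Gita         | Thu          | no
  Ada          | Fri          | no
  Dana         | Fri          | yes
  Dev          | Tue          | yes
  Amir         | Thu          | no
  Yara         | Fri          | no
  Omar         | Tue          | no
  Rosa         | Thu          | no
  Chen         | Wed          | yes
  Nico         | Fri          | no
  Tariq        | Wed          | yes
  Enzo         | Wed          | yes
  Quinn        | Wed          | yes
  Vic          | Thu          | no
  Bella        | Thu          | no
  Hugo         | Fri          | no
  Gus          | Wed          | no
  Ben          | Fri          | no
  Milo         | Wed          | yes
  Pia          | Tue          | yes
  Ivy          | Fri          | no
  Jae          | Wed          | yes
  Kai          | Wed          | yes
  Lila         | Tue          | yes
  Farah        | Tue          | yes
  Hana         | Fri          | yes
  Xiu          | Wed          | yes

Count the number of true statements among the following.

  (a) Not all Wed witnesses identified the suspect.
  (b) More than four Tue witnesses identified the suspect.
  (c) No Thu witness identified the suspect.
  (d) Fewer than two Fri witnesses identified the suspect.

(a) Wed: |A| = 9, |A ∩ B| = 8; needs A ⊄ B (|A ∖ B| ≥ 1) — true.
(b) Tue: |A| = 5, |A ∩ B| = 4; needs |A ∩ B| > 4 — false.
(c) Thu: |A| = 5, |A ∩ B| = 0; needs A ∩ B = ∅ (|A ∩ B| = 0) — true.
(d) Fri: |A| = 8, |A ∩ B| = 2; needs |A ∩ B| < 2 — false.

2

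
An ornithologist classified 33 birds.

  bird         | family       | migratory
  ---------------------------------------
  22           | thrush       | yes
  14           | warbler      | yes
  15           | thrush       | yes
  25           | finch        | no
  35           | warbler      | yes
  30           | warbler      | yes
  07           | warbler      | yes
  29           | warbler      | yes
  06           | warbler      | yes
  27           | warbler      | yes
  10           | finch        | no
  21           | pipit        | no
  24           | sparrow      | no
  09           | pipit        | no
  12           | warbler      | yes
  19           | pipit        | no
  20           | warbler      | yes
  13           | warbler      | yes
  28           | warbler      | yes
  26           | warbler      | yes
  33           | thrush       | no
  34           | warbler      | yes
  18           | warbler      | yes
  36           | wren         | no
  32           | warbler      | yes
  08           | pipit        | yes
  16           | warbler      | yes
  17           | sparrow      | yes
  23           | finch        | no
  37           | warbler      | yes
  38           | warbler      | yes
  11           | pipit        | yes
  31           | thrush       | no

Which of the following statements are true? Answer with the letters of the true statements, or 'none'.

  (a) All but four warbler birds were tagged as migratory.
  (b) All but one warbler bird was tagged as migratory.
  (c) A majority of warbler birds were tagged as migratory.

(c)

|A| = 18, |A ∩ B| = 18, |A ∖ B| = 0.
(a) |A ∖ B| = 4: fails.
(b) |A ∖ B| = 1: fails.
(c) |A ∩ B| > |A ∖ B|: holds.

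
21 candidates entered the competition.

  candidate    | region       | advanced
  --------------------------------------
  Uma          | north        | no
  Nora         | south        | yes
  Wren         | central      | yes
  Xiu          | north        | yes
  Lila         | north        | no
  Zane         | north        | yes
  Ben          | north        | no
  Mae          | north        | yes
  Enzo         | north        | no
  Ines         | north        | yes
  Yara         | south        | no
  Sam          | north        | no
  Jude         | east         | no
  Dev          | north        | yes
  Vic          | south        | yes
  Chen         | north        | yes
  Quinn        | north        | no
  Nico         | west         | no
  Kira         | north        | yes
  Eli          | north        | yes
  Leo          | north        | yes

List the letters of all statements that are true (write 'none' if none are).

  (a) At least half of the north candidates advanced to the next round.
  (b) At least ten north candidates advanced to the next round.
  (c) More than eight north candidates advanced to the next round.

(a), (c)

|A| = 15, |A ∩ B| = 9, |A ∖ B| = 6.
(a) |A ∩ B| ≥ |A ∖ B|: holds.
(b) |A ∩ B| ≥ 10: fails.
(c) |A ∩ B| > 8: holds.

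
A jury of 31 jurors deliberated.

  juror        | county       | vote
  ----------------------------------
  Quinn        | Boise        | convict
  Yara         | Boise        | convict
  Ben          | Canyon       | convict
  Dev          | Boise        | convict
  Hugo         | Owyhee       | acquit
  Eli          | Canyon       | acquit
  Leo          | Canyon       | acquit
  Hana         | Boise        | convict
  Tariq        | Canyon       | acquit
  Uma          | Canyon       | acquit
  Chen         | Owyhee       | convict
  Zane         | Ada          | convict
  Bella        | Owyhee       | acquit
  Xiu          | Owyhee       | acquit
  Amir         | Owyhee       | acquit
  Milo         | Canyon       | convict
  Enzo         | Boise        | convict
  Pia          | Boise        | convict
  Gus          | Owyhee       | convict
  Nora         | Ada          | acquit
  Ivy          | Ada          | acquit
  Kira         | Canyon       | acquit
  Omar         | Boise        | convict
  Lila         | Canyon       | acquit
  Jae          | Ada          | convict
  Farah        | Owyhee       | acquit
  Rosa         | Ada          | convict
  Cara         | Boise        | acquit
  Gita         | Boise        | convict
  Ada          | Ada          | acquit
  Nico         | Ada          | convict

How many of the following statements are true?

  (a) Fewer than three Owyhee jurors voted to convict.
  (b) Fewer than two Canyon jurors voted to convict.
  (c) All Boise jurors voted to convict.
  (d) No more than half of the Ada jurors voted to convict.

(a) Owyhee: |A| = 7, |A ∩ B| = 2; needs |A ∩ B| < 3 — true.
(b) Canyon: |A| = 8, |A ∩ B| = 2; needs |A ∩ B| < 2 — false.
(c) Boise: |A| = 9, |A ∩ B| = 8; needs A ⊆ B, i.e. every element of A is in B (|A ∖ B| = 0) — false.
(d) Ada: |A| = 7, |A ∩ B| = 4; needs |A ∩ B| ≤ |A ∖ B| — false.

1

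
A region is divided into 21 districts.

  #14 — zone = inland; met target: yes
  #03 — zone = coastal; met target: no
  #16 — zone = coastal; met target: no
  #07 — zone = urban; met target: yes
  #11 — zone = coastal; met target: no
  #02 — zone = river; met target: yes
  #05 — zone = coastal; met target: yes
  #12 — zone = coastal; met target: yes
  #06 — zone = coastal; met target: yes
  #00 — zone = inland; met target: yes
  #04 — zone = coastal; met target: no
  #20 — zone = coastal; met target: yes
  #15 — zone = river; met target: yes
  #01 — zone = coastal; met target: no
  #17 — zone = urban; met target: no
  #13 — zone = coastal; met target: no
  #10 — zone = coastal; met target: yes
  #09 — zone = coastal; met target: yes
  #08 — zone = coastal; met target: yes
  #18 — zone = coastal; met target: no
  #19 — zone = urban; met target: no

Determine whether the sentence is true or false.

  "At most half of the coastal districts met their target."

Truth condition: |A ∩ B| ≤ |A ∖ B|.
A (the restrictor) = {#03, #16, #11, #05, #12, #06, #04, #20, #01, #13, #10, #09, #08, #18}, |A| = 14.
A ∩ B = {#05, #12, #06, #20, #10, #09, #08}, so |A ∩ B| = 7.
A ∖ B = {#03, #16, #11, #04, #01, #13, #18}, so |A ∖ B| = 7.
7 = 7, so the statement is true.

True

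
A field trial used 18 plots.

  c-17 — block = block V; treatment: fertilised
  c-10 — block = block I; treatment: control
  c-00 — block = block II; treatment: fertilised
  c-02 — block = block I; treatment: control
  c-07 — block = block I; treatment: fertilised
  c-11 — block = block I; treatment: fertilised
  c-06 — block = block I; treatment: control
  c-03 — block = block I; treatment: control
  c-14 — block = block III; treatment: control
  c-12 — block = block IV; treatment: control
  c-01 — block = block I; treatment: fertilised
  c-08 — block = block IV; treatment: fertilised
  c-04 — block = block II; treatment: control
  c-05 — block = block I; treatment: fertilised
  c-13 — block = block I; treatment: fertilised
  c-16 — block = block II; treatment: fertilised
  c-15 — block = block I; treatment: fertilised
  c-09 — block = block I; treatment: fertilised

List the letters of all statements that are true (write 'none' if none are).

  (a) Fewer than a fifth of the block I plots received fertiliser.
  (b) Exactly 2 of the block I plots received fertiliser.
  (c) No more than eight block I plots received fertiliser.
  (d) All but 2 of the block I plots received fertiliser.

(c)

|A| = 11, |A ∩ B| = 7, |A ∖ B| = 4.
(a) |A ∩ B| / |A| < 1/5: fails.
(b) |A ∩ B| = 2: fails.
(c) |A ∩ B| ≤ 8: holds.
(d) |A ∖ B| = 2: fails.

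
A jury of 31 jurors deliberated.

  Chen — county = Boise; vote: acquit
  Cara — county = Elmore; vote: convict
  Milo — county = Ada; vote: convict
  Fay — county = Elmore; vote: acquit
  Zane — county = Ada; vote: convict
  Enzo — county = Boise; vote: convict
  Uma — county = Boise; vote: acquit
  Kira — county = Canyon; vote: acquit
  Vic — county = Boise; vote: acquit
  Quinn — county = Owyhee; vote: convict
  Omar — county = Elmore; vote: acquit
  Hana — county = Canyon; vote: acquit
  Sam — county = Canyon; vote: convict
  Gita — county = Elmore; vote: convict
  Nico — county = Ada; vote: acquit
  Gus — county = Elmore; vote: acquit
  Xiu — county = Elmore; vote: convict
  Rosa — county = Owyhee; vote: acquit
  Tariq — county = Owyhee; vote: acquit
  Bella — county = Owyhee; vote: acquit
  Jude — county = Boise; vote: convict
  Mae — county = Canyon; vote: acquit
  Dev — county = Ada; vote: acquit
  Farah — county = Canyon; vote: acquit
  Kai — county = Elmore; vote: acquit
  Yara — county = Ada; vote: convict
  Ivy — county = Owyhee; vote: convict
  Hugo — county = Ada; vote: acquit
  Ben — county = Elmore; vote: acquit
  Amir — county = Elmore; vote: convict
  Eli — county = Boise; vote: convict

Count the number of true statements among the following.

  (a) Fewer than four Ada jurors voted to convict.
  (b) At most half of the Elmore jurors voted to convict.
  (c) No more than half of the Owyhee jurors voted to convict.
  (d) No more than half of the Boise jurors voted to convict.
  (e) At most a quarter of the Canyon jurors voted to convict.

5

(a) Ada: |A| = 6, |A ∩ B| = 3; needs |A ∩ B| < 4 — true.
(b) Elmore: |A| = 9, |A ∩ B| = 4; needs |A ∩ B| ≤ |A ∖ B| — true.
(c) Owyhee: |A| = 5, |A ∩ B| = 2; needs |A ∩ B| ≤ |A ∖ B| — true.
(d) Boise: |A| = 6, |A ∩ B| = 3; needs |A ∩ B| ≤ |A ∖ B| — true.
(e) Canyon: |A| = 5, |A ∩ B| = 1; needs |A ∩ B| / |A| ≤ 1/4 — true.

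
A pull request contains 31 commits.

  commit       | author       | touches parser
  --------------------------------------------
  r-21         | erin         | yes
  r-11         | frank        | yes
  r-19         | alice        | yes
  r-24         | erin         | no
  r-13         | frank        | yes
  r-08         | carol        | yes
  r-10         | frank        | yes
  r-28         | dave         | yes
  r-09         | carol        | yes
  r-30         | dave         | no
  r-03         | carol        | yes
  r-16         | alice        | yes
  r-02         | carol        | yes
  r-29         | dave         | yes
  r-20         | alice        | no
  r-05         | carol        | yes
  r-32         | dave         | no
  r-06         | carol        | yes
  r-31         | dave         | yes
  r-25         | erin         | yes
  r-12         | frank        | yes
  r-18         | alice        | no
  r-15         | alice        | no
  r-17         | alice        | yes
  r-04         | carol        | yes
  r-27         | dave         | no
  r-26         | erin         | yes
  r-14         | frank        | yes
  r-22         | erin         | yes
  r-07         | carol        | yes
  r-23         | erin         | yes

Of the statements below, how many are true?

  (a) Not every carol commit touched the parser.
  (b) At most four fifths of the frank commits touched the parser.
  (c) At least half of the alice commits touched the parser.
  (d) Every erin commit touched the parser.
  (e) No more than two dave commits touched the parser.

(a) carol: |A| = 8, |A ∩ B| = 8; needs A ⊄ B (|A ∖ B| ≥ 1) — false.
(b) frank: |A| = 5, |A ∩ B| = 5; needs |A ∩ B| / |A| ≤ 4/5 — false.
(c) alice: |A| = 6, |A ∩ B| = 3; needs |A ∩ B| ≥ |A ∖ B| — true.
(d) erin: |A| = 6, |A ∩ B| = 5; needs A ⊆ B, i.e. every element of A is in B (|A ∖ B| = 0) — false.
(e) dave: |A| = 6, |A ∩ B| = 3; needs |A ∩ B| ≤ 2 — false.

1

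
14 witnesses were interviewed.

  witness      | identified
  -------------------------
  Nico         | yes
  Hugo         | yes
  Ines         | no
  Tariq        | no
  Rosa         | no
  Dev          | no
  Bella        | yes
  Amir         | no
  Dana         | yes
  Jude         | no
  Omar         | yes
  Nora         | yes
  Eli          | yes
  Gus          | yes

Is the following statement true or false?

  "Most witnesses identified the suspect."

True

Truth condition: |A ∩ B| > |A ∖ B|.
A (the restrictor) = {Nico, Hugo, Ines, Tariq, Rosa, Dev, Bella, Amir, Dana, Jude, Omar, Nora, Eli, Gus}, |A| = 14.
A ∩ B = {Nico, Hugo, Bella, Dana, Omar, Nora, Eli, Gus}, so |A ∩ B| = 8.
A ∖ B = {Ines, Tariq, Rosa, Dev, Amir, Jude}, so |A ∖ B| = 6.
8 > 6, so the statement is true.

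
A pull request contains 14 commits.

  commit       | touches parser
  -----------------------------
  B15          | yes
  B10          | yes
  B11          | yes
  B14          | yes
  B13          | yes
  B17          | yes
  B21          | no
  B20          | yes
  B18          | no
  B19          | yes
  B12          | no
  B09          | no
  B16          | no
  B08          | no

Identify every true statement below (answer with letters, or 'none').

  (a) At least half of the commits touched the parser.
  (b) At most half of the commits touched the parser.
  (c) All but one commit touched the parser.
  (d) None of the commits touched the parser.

(a)

|A| = 14, |A ∩ B| = 8, |A ∖ B| = 6.
(a) |A ∩ B| ≥ |A ∖ B|: holds.
(b) |A ∩ B| ≤ |A ∖ B|: fails.
(c) |A ∖ B| = 1: fails.
(d) A ∩ B = ∅ (|A ∩ B| = 0): fails.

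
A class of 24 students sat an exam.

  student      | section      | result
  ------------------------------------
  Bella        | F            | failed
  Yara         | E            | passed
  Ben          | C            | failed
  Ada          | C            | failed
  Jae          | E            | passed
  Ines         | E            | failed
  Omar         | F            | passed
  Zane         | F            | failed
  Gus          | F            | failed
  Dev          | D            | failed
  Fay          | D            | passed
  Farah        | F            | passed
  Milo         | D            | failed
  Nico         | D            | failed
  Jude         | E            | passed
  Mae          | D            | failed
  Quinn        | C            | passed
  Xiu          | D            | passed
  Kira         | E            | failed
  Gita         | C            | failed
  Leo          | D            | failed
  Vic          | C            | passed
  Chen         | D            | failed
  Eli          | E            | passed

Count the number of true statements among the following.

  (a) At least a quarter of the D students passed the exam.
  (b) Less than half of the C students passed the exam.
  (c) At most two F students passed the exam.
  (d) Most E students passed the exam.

4

(a) D: |A| = 8, |A ∩ B| = 2; needs |A ∩ B| / |A| ≥ 1/4 — true.
(b) C: |A| = 5, |A ∩ B| = 2; needs |A ∩ B| < |A ∖ B| — true.
(c) F: |A| = 5, |A ∩ B| = 2; needs |A ∩ B| ≤ 2 — true.
(d) E: |A| = 6, |A ∩ B| = 4; needs |A ∩ B| > |A ∖ B| — true.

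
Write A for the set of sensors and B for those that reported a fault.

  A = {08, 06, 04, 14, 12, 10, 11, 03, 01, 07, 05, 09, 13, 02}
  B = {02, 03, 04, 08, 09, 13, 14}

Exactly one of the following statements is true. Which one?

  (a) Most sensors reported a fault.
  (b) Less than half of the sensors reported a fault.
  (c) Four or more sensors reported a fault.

(c)

|A| = 14, |A ∩ B| = 7, |A ∖ B| = 7.
(a) requires |A ∩ B| > |A ∖ B|: false.
(b) requires |A ∩ B| < |A ∖ B|: false.
(c) requires |A ∩ B| ≥ 4: true.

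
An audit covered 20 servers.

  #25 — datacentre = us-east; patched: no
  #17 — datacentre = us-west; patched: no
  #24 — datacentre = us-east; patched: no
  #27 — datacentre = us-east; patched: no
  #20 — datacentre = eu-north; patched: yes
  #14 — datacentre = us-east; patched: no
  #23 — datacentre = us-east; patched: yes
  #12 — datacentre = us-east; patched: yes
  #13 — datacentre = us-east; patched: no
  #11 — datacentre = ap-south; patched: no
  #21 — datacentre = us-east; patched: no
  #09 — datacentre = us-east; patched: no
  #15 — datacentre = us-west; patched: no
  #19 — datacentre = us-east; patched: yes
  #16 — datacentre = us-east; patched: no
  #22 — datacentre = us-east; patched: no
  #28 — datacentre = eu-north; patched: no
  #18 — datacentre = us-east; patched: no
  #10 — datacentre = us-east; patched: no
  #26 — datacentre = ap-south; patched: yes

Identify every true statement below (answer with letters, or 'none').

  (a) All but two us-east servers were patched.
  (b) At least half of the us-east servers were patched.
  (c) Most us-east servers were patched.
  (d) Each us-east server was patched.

none

|A| = 14, |A ∩ B| = 3, |A ∖ B| = 11.
(a) |A ∖ B| = 2: fails.
(b) |A ∩ B| ≥ |A ∖ B|: fails.
(c) |A ∩ B| > |A ∖ B|: fails.
(d) A ⊆ B, i.e. every element of A is in B (|A ∖ B| = 0): fails.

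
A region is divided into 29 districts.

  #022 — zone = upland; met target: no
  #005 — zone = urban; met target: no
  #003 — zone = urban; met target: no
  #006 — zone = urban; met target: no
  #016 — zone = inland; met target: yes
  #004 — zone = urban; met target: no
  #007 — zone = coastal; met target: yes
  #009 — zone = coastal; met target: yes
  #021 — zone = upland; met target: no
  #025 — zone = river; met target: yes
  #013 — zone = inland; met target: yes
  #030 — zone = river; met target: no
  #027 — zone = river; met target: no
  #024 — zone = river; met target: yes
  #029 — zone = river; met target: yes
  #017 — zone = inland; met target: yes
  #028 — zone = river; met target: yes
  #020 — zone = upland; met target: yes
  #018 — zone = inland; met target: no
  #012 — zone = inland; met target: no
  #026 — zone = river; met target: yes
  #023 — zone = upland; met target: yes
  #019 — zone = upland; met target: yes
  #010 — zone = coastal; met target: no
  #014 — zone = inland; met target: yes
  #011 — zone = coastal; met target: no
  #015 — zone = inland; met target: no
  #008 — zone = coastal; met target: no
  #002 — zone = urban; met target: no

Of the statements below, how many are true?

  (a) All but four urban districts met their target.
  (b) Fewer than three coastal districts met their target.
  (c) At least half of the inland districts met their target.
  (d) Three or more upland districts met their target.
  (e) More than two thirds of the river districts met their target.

(a) urban: |A| = 5, |A ∩ B| = 0; needs |A ∖ B| = 4 — false.
(b) coastal: |A| = 5, |A ∩ B| = 2; needs |A ∩ B| < 3 — true.
(c) inland: |A| = 7, |A ∩ B| = 4; needs |A ∩ B| ≥ |A ∖ B| — true.
(d) upland: |A| = 5, |A ∩ B| = 3; needs |A ∩ B| ≥ 3 — true.
(e) river: |A| = 7, |A ∩ B| = 5; needs |A ∩ B| / |A| > 2/3 — true.

4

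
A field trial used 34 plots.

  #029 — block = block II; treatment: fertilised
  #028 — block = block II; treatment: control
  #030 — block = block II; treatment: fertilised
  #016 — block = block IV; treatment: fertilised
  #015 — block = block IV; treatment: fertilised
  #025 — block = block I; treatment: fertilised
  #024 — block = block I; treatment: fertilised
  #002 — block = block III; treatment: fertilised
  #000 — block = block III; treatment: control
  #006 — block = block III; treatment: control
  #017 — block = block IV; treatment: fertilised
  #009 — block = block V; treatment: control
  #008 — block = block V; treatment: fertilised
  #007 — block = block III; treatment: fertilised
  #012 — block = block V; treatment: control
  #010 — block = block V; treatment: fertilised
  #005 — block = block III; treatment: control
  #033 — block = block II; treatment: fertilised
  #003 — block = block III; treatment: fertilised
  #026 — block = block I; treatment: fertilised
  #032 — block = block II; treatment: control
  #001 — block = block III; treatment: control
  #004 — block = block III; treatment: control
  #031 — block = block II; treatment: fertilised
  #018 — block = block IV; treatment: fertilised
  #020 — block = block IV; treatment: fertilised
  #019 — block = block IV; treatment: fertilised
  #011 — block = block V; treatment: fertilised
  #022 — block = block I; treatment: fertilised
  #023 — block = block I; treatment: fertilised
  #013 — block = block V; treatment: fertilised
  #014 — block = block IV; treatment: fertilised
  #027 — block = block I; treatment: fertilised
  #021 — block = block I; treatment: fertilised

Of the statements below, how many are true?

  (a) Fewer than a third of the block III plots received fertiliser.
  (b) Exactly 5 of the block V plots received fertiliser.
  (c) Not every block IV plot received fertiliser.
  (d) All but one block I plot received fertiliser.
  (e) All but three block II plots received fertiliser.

0

(a) block III: |A| = 8, |A ∩ B| = 3; needs |A ∩ B| / |A| < 1/3 — false.
(b) block V: |A| = 6, |A ∩ B| = 4; needs |A ∩ B| = 5 — false.
(c) block IV: |A| = 7, |A ∩ B| = 7; needs A ⊄ B (|A ∖ B| ≥ 1) — false.
(d) block I: |A| = 7, |A ∩ B| = 7; needs |A ∖ B| = 1 — false.
(e) block II: |A| = 6, |A ∩ B| = 4; needs |A ∖ B| = 3 — false.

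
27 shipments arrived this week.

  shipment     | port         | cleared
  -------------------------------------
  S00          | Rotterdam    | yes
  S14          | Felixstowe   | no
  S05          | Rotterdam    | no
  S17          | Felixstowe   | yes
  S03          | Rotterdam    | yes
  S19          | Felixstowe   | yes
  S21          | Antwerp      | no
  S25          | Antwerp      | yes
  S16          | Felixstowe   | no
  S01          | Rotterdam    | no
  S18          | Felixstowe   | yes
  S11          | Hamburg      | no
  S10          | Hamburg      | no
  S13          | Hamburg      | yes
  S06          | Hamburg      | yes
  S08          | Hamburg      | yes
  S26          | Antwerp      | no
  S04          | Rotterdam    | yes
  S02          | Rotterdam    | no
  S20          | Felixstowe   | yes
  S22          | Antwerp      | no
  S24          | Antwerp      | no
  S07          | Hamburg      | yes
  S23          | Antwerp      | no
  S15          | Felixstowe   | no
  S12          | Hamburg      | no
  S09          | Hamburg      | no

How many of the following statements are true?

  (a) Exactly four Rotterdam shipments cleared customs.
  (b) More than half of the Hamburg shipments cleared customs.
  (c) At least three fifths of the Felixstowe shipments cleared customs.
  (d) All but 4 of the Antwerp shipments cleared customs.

(a) Rotterdam: |A| = 6, |A ∩ B| = 3; needs |A ∩ B| = 4 — false.
(b) Hamburg: |A| = 8, |A ∩ B| = 4; needs |A ∩ B| > |A ∖ B| — false.
(c) Felixstowe: |A| = 7, |A ∩ B| = 4; needs |A ∩ B| / |A| ≥ 3/5 — false.
(d) Antwerp: |A| = 6, |A ∩ B| = 1; needs |A ∖ B| = 4 — false.

0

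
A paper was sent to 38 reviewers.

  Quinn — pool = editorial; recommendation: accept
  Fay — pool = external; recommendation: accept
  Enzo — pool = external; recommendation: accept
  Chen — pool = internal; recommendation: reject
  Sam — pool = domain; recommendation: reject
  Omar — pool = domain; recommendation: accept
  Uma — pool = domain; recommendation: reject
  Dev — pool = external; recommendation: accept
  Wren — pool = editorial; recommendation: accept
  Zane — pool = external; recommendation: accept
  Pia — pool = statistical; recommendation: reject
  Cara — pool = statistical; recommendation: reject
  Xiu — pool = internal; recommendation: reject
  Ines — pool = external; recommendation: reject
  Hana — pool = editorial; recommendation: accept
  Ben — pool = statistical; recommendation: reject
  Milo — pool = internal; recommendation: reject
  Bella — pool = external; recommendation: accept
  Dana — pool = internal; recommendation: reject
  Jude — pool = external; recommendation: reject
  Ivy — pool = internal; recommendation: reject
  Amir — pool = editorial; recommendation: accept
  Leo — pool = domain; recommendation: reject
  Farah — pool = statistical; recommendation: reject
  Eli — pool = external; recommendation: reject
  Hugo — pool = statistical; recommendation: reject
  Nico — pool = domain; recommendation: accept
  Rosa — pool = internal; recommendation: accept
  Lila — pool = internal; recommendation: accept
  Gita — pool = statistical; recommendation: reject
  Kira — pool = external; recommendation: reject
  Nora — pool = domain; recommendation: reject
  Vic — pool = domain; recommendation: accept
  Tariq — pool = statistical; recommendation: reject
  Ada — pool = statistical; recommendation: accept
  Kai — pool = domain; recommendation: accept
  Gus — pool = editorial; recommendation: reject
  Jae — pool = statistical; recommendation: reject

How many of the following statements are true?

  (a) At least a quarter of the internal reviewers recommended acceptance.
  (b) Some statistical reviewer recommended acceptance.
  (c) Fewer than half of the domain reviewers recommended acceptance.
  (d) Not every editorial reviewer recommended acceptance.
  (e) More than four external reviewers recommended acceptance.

4

(a) internal: |A| = 7, |A ∩ B| = 2; needs |A ∩ B| / |A| ≥ 1/4 — true.
(b) statistical: |A| = 9, |A ∩ B| = 1; needs A ∩ B ≠ ∅ (|A ∩ B| ≥ 1) — true.
(c) domain: |A| = 8, |A ∩ B| = 4; needs |A ∩ B| < |A ∖ B| — false.
(d) editorial: |A| = 5, |A ∩ B| = 4; needs A ⊄ B (|A ∖ B| ≥ 1) — true.
(e) external: |A| = 9, |A ∩ B| = 5; needs |A ∩ B| > 4 — true.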